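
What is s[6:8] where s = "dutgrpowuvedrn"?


Input string: 'dutgrpowuvedrn'
Operation: slice [6:8]
Extract characters: s[6]='o', s[7]='w'
Result: ow


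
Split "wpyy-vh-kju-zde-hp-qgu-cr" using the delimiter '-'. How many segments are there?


Input string: 'wpyy-vh-kju-zde-hp-qgu-cr'
Delimiter: '-'
Split result: 'wpyy', 'vh', 'kju', 'zde', 'hp', 'qgu', 'cr'
Number of parts: 7


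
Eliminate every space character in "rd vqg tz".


Input string: 'rd vqg tz'
Operation: remove all spaces
Words: 'rd', 'vqg', 'tz'
Join without spaces: rdvqgtz


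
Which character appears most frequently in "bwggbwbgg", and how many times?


Input: 'bwggbwbgg'
Operation: tally each character
Counts: 'b':3, 'g':4, 'w':2
Maximum: 'g' appears 4 times


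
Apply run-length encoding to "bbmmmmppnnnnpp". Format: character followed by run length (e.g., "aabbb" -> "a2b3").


Input: 'bbmmmmppnnnnpp'
Operation: identify consecutive runs
Runs: 'bb' -> b2, 'mmmm' -> m4, 'pp' -> p2, 'nnnn' -> n4, 'pp' -> p2
Encoded: b2m4p2n4p2


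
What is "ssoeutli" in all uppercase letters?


Input string: 'ssoeutli'
Operation: convert each letter to uppercase
Mapping: 's'->'S', 's'->'S', 'o'->'O', 'e'->'E', 'u'->'U', 't'->'T', 'l'->'L', 'i'->'I'
Result: SSOEUTLI


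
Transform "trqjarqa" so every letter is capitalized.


Input string: 'trqjarqa'
Operation: convert each letter to uppercase
Mapping: 't'->'T', 'r'->'R', 'q'->'Q', 'j'->'J', 'a'->'A', 'r'->'R', 'q'->'Q', 'a'->'A'
Result: TRQJARQA


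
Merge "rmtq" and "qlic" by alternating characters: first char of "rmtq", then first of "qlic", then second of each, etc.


String 1: 'rmtq'
String 2: 'qlic'
Operation: alternate characters
Pairs: 'r'+'q', 'm'+'l', 't'+'i', 'q'+'c'
Result: rqmltiqc


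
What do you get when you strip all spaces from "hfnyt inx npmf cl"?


Input string: 'hfnyt inx npmf cl'
Operation: remove all spaces
Words: 'hfnyt', 'inx', 'npmf', 'cl'
Join without spaces: hfnytinxnpmfcl


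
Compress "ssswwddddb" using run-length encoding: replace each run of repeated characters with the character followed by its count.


Input: 'ssswwddddb'
Operation: identify consecutive runs
Runs: 'sss' -> s3, 'ww' -> w2, 'dddd' -> d4, 'b' -> b1
Encoded: s3w2d4b1


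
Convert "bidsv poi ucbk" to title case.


Input string: 'bidsv poi ucbk'
Operation: capitalize first letter of each word
Word transformations: 'bidsv'->'Bidsv', 'poi'->'Poi', 'ucbk'->'Ucbk'
Result: Bidsv Poi Ucbk


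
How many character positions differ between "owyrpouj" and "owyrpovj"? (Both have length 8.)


String 1: 'owyrpouj'
String 2: 'owyrpovj'
Compare each position: pos 0: 'o'=='o', pos 1: 'w'=='w', pos 2: 'y'=='y', pos 3: 'r'=='r', pos 4: 'p'=='p', pos 5: 'o'=='o', pos 6: 'u'!='v', pos 7: 'j'=='j'
Differing positions: 1
Hamming distance: 1


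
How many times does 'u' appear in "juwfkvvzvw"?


Input string: 'juwfkvvzvw'
Target character: 'u'
Scan each position: s[1]='u'
Matches found at indices: 1
Total: 1


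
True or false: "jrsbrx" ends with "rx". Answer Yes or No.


Input string: 'jrsbrx'
Suffix to check: 'rx'
Last 2 characters of input: 'rx'
Match: True
Result: Yes


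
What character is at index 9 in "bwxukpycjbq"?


Input string: 'bwxukpycjbq'
Operation: get character at index 9
Index mapping: s[0]='b', s[1]='w', s[2]='x', s[3]='u', s[4]='k', s[5]='p', s[6]='y', s[7]='c', s[8]='j', s[9]='b'
Result: 'b'


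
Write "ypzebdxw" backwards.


Input string: 'ypzebdxw'
Operation: reverse character order
Original order: 'y' -> 'p' -> 'z' -> 'e' -> 'b' -> 'd' -> 'x' -> 'w'
Reversed order: 'w' -> 'x' -> 'd' -> 'b' -> 'e' -> 'z' -> 'p' -> 'y'
Result: wxdbezpy


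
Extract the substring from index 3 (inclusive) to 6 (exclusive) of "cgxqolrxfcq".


Input string: 'cgxqolrxfcq'
Operation: slice [3:6]
Extract characters: s[3]='q', s[4]='o', s[5]='l'
Result: qol


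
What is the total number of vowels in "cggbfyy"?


Input string: 'cggbfyy'
Operation: count vowels (a, e, i, o, u)
Scan: s[0]='c', s[1]='g', s[2]='g', s[3]='b', s[4]='f', s[5]='y', s[6]='y'
Vowels found: 0
Result: 0


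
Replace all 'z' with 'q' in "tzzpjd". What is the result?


Input string: 'tzzpjd'
Operation: replace 'z' with 'q'
Positions of 'z': 1, 2
After replacement: tqqpjd


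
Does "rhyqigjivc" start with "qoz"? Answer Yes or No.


Input string: 'rhyqigjivc'
Prefix to check: 'qoz'
First 3 characters of input: 'rhy'
Match: False
Result: No


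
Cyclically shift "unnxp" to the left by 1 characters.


Input: 'unnxp', shift = 1
Operation: split at index 1 and swap parts
Front part s[0:1] = 'u'
Back part s[1:] = 'nnxp'
Rotated = back + front = 'nnxp' + 'u'
Result: nnxpu


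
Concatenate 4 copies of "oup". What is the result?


Input string: 'oup'
Operation: repeat 4 times
Concatenation: 'oup' + 'oup' + 'oup' + 'oup'
Result: oupoupoupoup


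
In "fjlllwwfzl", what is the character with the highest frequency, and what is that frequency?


Input: 'fjlllwwfzl'
Operation: tally each character
Counts: 'f':2, 'j':1, 'l':4, 'w':2, 'z':1
Maximum: 'l' appears 4 times


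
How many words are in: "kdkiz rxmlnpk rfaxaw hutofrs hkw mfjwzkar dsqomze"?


Input string: 'kdkiz rxmlnpk rfaxaw hutofrs hkw mfjwzkar dsqomze'
Operation: split by spaces
Words found: 'kdkiz', 'rxmlnpk', 'rfaxaw', 'hutofrs', 'hkw', 'mfjwzkar', 'dsqomze'
Word count: 7


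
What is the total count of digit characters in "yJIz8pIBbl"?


Input string: 'yJIz8pIBbl'
Operation: count digit characters (0-9)
Scan: 'y', 'J', 'I', 'z', '8'(digit), 'p', 'I', 'B', 'b', 'l'
Digits found: 1
Result: 1


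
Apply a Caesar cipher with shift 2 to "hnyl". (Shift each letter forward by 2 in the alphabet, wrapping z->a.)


Input: 'hnyl', shift = 2
Operation: for each letter, (position + 2) mod 26
Mapping: 'h'(7+2=9)->'j', 'n'(13+2=15)->'p', 'y'(24+2=26, 26 mod 26=0)->'a', 'l'(11+2=13)->'n'
Result: jpan


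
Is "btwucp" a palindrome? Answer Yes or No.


Input string: 'btwucp'
Reversed: 'pcuwtb'
Compare pairs: s[0]='b' vs s[5]='p' (mismatch), s[1]='t' vs s[4]='c' (mismatch), s[2]='w' vs s[3]='u' (mismatch)
Palindrome: No


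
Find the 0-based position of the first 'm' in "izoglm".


Input string: 'izoglm'
Target: 'm'
Scanning left to right: s[0]='i', s[1]='z', s[2]='o', s[3]='g', s[4]='l', s[5]='m'
First match at index: 5


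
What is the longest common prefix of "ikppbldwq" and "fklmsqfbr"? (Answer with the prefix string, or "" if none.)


String 1: 'ikppbldwq'
String 2: 'fklmsqfbr'
Compare position by position:
pos 0: 'i' vs 'f' differ -> stop
Longest common prefix: "" (length 0)


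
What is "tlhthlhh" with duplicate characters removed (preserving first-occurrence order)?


Input: 'tlhthlhh'
Operation: keep first occurrence of each character
Scan: s[0]='t' new -> keep; s[1]='l' new -> keep; s[2]='h' new -> keep; s[3]='t' seen -> skip; s[4]='h' seen -> skip; s[5]='l' seen -> skip; s[6]='h' seen -> skip; s[7]='h' seen -> skip
Result: tlh


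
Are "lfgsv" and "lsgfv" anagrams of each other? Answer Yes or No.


String 1: 'lfgsv' -> sorted: 'fglsv'
String 2: 'lsgfv' -> sorted: 'fglsv'
Compare sorted forms: 'fglsv' == 'fglsv'
Anagram: Yes


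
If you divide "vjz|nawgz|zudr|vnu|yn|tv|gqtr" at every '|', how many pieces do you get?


Input string: 'vjz|nawgz|zudr|vnu|yn|tv|gqtr'
Delimiter: '|'
Split result: 'vjz', 'nawgz', 'zudr', 'vnu', 'yn', 'tv', 'gqtr'
Number of parts: 7


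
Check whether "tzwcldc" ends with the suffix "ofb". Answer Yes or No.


Input string: 'tzwcldc'
Suffix to check: 'ofb'
Last 3 characters of input: 'ldc'
Match: False
Result: No


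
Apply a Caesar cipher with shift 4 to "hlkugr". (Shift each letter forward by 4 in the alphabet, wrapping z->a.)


Input: 'hlkugr', shift = 4
Operation: for each letter, (position + 4) mod 26
Mapping: 'h'(7+4=11)->'l', 'l'(11+4=15)->'p', 'k'(10+4=14)->'o', 'u'(20+4=24)->'y', 'g'(6+4=10)->'k', 'r'(17+4=21)->'v'
Result: lpoykv


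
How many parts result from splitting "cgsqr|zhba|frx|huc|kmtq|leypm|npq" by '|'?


Input string: 'cgsqr|zhba|frx|huc|kmtq|leypm|npq'
Delimiter: '|'
Split result: 'cgsqr', 'zhba', 'frx', 'huc', 'kmtq', 'leypm', 'npq'
Number of parts: 7


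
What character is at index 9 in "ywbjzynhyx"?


Input string: 'ywbjzynhyx'
Operation: get character at index 9
Index mapping: s[0]='y', s[1]='w', s[2]='b', s[3]='j', s[4]='z', s[5]='y', s[6]='n', s[7]='h', s[8]='y', s[9]='x'
Result: 'x'


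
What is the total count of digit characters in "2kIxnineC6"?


Input string: '2kIxnineC6'
Operation: count digit characters (0-9)
Scan: '2'(digit), 'k', 'I', 'x', 'n', 'i', 'n', 'e', 'C', '6'(digit)
Digits found: 2
Result: 2


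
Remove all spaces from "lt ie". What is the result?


Input string: 'lt ie'
Operation: remove all spaces
Words: 'lt', 'ie'
Join without spaces: ltie


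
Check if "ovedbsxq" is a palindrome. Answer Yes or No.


Input string: 'ovedbsxq'
Reversed: 'qxsbdevo'
Compare pairs: s[0]='o' vs s[7]='q' (mismatch), s[1]='v' vs s[6]='x' (mismatch), s[2]='e' vs s[5]='s' (mismatch), s[3]='d' vs s[4]='b' (mismatch)
Palindrome: No


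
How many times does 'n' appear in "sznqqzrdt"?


Input string: 'sznqqzrdt'
Target character: 'n'
Scan each position: s[2]='n'
Matches found at indices: 2
Total: 1


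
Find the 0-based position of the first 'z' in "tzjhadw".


Input string: 'tzjhadw'
Target: 'z'
Scanning left to right: s[0]='t', s[1]='z'
First match at index: 1


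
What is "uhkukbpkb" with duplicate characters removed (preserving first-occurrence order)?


Input: 'uhkukbpkb'
Operation: keep first occurrence of each character
Scan: s[0]='u' new -> keep; s[1]='h' new -> keep; s[2]='k' new -> keep; s[3]='u' seen -> skip; s[4]='k' seen -> skip; s[5]='b' new -> keep; s[6]='p' new -> keep; s[7]='k' seen -> skip; s[8]='b' seen -> skip
Result: uhkbp


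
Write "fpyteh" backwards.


Input string: 'fpyteh'
Operation: reverse character order
Original order: 'f' -> 'p' -> 'y' -> 't' -> 'e' -> 'h'
Reversed order: 'h' -> 'e' -> 't' -> 'y' -> 'p' -> 'f'
Result: hetypf


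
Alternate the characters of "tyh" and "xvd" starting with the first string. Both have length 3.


String 1: 'tyh'
String 2: 'xvd'
Operation: alternate characters
Pairs: 't'+'x', 'y'+'v', 'h'+'d'
Result: txyvhd


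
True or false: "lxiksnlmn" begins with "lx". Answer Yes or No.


Input string: 'lxiksnlmn'
Prefix to check: 'lx'
First 2 characters of input: 'lx'
Match: True
Result: Yes


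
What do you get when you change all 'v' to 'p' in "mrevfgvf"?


Input string: 'mrevfgvf'
Operation: replace 'v' with 'p'
Positions of 'v': 3, 6
After replacement: mrepfgpf


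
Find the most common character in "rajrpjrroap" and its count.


Input: 'rajrpjrroap'
Operation: tally each character
Counts: 'a':2, 'j':2, 'o':1, 'p':2, 'r':4
Maximum: 'r' appears 4 times


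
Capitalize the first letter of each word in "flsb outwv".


Input string: 'flsb outwv'
Operation: capitalize first letter of each word
Word transformations: 'flsb'->'Flsb', 'outwv'->'Outwv'
Result: Flsb Outwv


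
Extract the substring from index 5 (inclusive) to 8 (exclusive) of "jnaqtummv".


Input string: 'jnaqtummv'
Operation: slice [5:8]
Extract characters: s[5]='u', s[6]='m', s[7]='m'
Result: umm


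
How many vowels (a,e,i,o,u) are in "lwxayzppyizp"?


Input string: 'lwxayzppyizp'
Operation: count vowels (a, e, i, o, u)
Scan: s[0]='l', s[1]='w', s[2]='x', s[3]='a' (vowel), s[4]='y', s[5]='z', s[6]='p', s[7]='p', s[8]='y', s[9]='i' (vowel), s[10]='z', s[11]='p'
Vowels found: 2
Result: 2


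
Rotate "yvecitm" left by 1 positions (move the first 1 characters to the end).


Input: 'yvecitm', shift = 1
Operation: split at index 1 and swap parts
Front part s[0:1] = 'y'
Back part s[1:] = 'vecitm'
Rotated = back + front = 'vecitm' + 'y'
Result: vecitmy


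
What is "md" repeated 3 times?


Input string: 'md'
Operation: repeat 3 times
Concatenation: 'md' + 'md' + 'md'
Result: mdmdmd


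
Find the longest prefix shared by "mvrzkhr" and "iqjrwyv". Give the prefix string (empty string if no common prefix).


String 1: 'mvrzkhr'
String 2: 'iqjrwyv'
Compare position by position:
pos 0: 'm' vs 'i' differ -> stop
Longest common prefix: "" (length 0)


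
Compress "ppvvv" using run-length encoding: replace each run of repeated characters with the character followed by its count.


Input: 'ppvvv'
Operation: identify consecutive runs
Runs: 'pp' -> p2, 'vvv' -> v3
Encoded: p2v3


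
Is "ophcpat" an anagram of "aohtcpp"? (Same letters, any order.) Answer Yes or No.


String 1: 'aohtcpp' -> sorted: 'achoppt'
String 2: 'ophcpat' -> sorted: 'achoppt'
Compare sorted forms: 'achoppt' == 'achoppt'
Anagram: Yes


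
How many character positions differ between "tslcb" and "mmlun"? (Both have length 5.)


String 1: 'tslcb'
String 2: 'mmlun'
Compare each position: pos 0: 't'!='m', pos 1: 's'!='m', pos 2: 'l'=='l', pos 3: 'c'!='u', pos 4: 'b'!='n'
Differing positions: 4
Hamming distance: 4


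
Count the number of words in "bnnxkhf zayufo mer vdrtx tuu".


Input string: 'bnnxkhf zayufo mer vdrtx tuu'
Operation: split by spaces
Words found: 'bnnxkhf', 'zayufo', 'mer', 'vdrtx', 'tuu'
Word count: 5


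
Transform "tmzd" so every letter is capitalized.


Input string: 'tmzd'
Operation: convert each letter to uppercase
Mapping: 't'->'T', 'm'->'M', 'z'->'Z', 'd'->'D'
Result: TMZD


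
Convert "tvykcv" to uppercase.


Input string: 'tvykcv'
Operation: convert each letter to uppercase
Mapping: 't'->'T', 'v'->'V', 'y'->'Y', 'k'->'K', 'c'->'C', 'v'->'V'
Result: TVYKCV


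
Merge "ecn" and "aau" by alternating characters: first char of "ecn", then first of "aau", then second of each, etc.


String 1: 'ecn'
String 2: 'aau'
Operation: alternate characters
Pairs: 'e'+'a', 'c'+'a', 'n'+'u'
Result: eacanu


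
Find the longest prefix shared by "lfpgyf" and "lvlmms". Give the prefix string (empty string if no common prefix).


String 1: 'lfpgyf'
String 2: 'lvlmms'
Compare position by position:
pos 0: 'l' vs 'l' match
pos 1: 'f' vs 'v' differ -> stop
Longest common prefix: "l" (length 1)


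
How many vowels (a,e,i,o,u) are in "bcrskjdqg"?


Input string: 'bcrskjdqg'
Operation: count vowels (a, e, i, o, u)
Scan: s[0]='b', s[1]='c', s[2]='r', s[3]='s', s[4]='k', s[5]='j', s[6]='d', s[7]='q', s[8]='g'
Vowels found: 0
Result: 0


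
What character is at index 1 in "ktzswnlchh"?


Input string: 'ktzswnlchh'
Operation: get character at index 1
Index mapping: s[0]='k', s[1]='t'
Result: 't'


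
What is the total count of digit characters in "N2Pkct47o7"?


Input string: 'N2Pkct47o7'
Operation: count digit characters (0-9)
Scan: 'N', '2'(digit), 'P', 'k', 'c', 't', '4'(digit), '7'(digit), 'o', '7'(digit)
Digits found: 4
Result: 4


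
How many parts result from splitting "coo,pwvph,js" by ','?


Input string: 'coo,pwvph,js'
Delimiter: ','
Split result: 'coo', 'pwvph', 'js'
Number of parts: 3


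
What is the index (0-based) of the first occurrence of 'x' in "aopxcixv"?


Input string: 'aopxcixv'
Target: 'x'
Scanning left to right: s[0]='a', s[1]='o', s[2]='p', s[3]='x'
First match at index: 3


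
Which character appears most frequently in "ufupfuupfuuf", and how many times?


Input: 'ufupfuupfuuf'
Operation: tally each character
Counts: 'f':4, 'p':2, 'u':6
Maximum: 'u' appears 6 times


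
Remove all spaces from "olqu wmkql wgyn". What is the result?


Input string: 'olqu wmkql wgyn'
Operation: remove all spaces
Words: 'olqu', 'wmkql', 'wgyn'
Join without spaces: olquwmkqlwgyn


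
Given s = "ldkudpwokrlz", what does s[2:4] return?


Input string: 'ldkudpwokrlz'
Operation: slice [2:4]
Extract characters: s[2]='k', s[3]='u'
Result: ku


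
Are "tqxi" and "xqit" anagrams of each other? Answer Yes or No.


String 1: 'tqxi' -> sorted: 'iqtx'
String 2: 'xqit' -> sorted: 'iqtx'
Compare sorted forms: 'iqtx' == 'iqtx'
Anagram: Yes


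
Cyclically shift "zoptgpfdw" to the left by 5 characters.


Input: 'zoptgpfdw', shift = 5
Operation: split at index 5 and swap parts
Front part s[0:5] = 'zoptg'
Back part s[5:] = 'pfdw'
Rotated = back + front = 'pfdw' + 'zoptg'
Result: pfdwzoptg


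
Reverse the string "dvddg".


Input string: 'dvddg'
Operation: reverse character order
Original order: 'd' -> 'v' -> 'd' -> 'd' -> 'g'
Reversed order: 'g' -> 'd' -> 'd' -> 'v' -> 'd'
Result: gddvd


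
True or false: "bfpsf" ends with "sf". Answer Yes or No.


Input string: 'bfpsf'
Suffix to check: 'sf'
Last 2 characters of input: 'sf'
Match: True
Result: Yes


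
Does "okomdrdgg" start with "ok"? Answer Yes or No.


Input string: 'okomdrdgg'
Prefix to check: 'ok'
First 2 characters of input: 'ok'
Match: True
Result: Yes


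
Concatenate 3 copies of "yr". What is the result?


Input string: 'yr'
Operation: repeat 3 times
Concatenation: 'yr' + 'yr' + 'yr'
Result: yryryr


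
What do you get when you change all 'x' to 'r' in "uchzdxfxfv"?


Input string: 'uchzdxfxfv'
Operation: replace 'x' with 'r'
Positions of 'x': 5, 7
After replacement: uchzdrfrfv


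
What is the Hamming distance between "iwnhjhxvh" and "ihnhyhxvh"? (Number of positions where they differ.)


String 1: 'iwnhjhxvh'
String 2: 'ihnhyhxvh'
Compare each position: pos 0: 'i'=='i', pos 1: 'w'!='h', pos 2: 'n'=='n', pos 3: 'h'=='h', pos 4: 'j'!='y', pos 5: 'h'=='h', pos 6: 'x'=='x', pos 7: 'v'=='v', pos 8: 'h'=='h'
Differing positions: 2
Hamming distance: 2


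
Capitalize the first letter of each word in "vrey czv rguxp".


Input string: 'vrey czv rguxp'
Operation: capitalize first letter of each word
Word transformations: 'vrey'->'Vrey', 'czv'->'Czv', 'rguxp'->'Rguxp'
Result: Vrey Czv Rguxp


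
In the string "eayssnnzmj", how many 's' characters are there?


Input string: 'eayssnnzmj'
Target character: 's'
Scan each position: s[3]='s', s[4]='s'
Matches found at indices: 3, 4
Total: 2


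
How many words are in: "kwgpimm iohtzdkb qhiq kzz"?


Input string: 'kwgpimm iohtzdkb qhiq kzz'
Operation: split by spaces
Words found: 'kwgpimm', 'iohtzdkb', 'qhiq', 'kzz'
Word count: 4


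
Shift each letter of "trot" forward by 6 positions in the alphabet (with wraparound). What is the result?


Input: 'trot', shift = 6
Operation: for each letter, (position + 6) mod 26
Mapping: 't'(19+6=25)->'z', 'r'(17+6=23)->'x', 'o'(14+6=20)->'u', 't'(19+6=25)->'z'
Result: zxuz


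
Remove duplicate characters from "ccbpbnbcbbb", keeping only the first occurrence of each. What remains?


Input: 'ccbpbnbcbbb'
Operation: keep first occurrence of each character
Scan: s[0]='c' new -> keep; s[1]='c' seen -> skip; s[2]='b' new -> keep; s[3]='p' new -> keep; s[4]='b' seen -> skip; s[5]='n' new -> keep; s[6]='b' seen -> skip; s[7]='c' seen -> skip; s[8]='b' seen -> skip; s[9]='b' seen -> skip; s[10]='b' seen -> skip
Result: cbpn


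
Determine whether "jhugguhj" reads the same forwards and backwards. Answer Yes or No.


Input string: 'jhugguhj'
Reversed: 'jhugguhj'
Compare pairs: s[0]='j' vs s[7]='j' (match), s[1]='h' vs s[6]='h' (match), s[2]='u' vs s[5]='u' (match), s[3]='g' vs s[4]='g' (match)
Palindrome: Yes


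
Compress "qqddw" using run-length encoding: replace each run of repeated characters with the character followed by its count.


Input: 'qqddw'
Operation: identify consecutive runs
Runs: 'qq' -> q2, 'dd' -> d2, 'w' -> w1
Encoded: q2d2w1


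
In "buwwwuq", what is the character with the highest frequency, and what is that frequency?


Input: 'buwwwuq'
Operation: tally each character
Counts: 'b':1, 'q':1, 'u':2, 'w':3
Maximum: 'w' appears 3 times


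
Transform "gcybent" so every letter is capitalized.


Input string: 'gcybent'
Operation: convert each letter to uppercase
Mapping: 'g'->'G', 'c'->'C', 'y'->'Y', 'b'->'B', 'e'->'E', 'n'->'N', 't'->'T'
Result: GCYBENT


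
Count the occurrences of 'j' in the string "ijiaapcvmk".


Input string: 'ijiaapcvmk'
Target character: 'j'
Scan each position: s[1]='j'
Matches found at indices: 1
Total: 1


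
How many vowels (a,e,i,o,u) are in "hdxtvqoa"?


Input string: 'hdxtvqoa'
Operation: count vowels (a, e, i, o, u)
Scan: s[0]='h', s[1]='d', s[2]='x', s[3]='t', s[4]='v', s[5]='q', s[6]='o' (vowel), s[7]='a' (vowel)
Vowels found: 2
Result: 2


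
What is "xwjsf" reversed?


Input string: 'xwjsf'
Operation: reverse character order
Original order: 'x' -> 'w' -> 'j' -> 's' -> 'f'
Reversed order: 'f' -> 's' -> 'j' -> 'w' -> 'x'
Result: fsjwx


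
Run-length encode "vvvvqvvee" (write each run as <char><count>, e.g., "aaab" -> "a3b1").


Input: 'vvvvqvvee'
Operation: identify consecutive runs
Runs: 'vvvv' -> v4, 'q' -> q1, 'vv' -> v2, 'ee' -> e2
Encoded: v4q1v2e2


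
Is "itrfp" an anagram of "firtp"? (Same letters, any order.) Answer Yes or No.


String 1: 'firtp' -> sorted: 'fiprt'
String 2: 'itrfp' -> sorted: 'fiprt'
Compare sorted forms: 'fiprt' == 'fiprt'
Anagram: Yes


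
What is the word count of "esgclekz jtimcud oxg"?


Input string: 'esgclekz jtimcud oxg'
Operation: split by spaces
Words found: 'esgclekz', 'jtimcud', 'oxg'
Word count: 3


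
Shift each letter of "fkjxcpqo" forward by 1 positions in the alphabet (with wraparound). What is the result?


Input: 'fkjxcpqo', shift = 1
Operation: for each letter, (position + 1) mod 26
Mapping: 'f'(5+1=6)->'g', 'k'(10+1=11)->'l', 'j'(9+1=10)->'k', 'x'(23+1=24)->'y', 'c'(2+1=3)->'d', 'p'(15+1=16)->'q', 'q'(16+1=17)->'r', 'o'(14+1=15)->'p'
Result: glkydqrp


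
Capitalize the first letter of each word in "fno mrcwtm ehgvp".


Input string: 'fno mrcwtm ehgvp'
Operation: capitalize first letter of each word
Word transformations: 'fno'->'Fno', 'mrcwtm'->'Mrcwtm', 'ehgvp'->'Ehgvp'
Result: Fno Mrcwtm Ehgvp


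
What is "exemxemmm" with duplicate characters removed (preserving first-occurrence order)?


Input: 'exemxemmm'
Operation: keep first occurrence of each character
Scan: s[0]='e' new -> keep; s[1]='x' new -> keep; s[2]='e' seen -> skip; s[3]='m' new -> keep; s[4]='x' seen -> skip; s[5]='e' seen -> skip; s[6]='m' seen -> skip; s[7]='m' seen -> skip; s[8]='m' seen -> skip
Result: exm


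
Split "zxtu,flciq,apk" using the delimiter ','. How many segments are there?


Input string: 'zxtu,flciq,apk'
Delimiter: ','
Split result: 'zxtu', 'flciq', 'apk'
Number of parts: 3


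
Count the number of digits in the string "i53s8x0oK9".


Input string: 'i53s8x0oK9'
Operation: count digit characters (0-9)
Scan: 'i', '5'(digit), '3'(digit), 's', '8'(digit), 'x', '0'(digit), 'o', 'K', '9'(digit)
Digits found: 5
Result: 5


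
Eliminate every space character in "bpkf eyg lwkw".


Input string: 'bpkf eyg lwkw'
Operation: remove all spaces
Words: 'bpkf', 'eyg', 'lwkw'
Join without spaces: bpkfeyglwkw


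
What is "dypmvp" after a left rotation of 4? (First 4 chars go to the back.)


Input: 'dypmvp', shift = 4
Operation: split at index 4 and swap parts
Front part s[0:4] = 'dypm'
Back part s[4:] = 'vp'
Rotated = back + front = 'vp' + 'dypm'
Result: vpdypm


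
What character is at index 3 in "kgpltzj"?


Input string: 'kgpltzj'
Operation: get character at index 3
Index mapping: s[0]='k', s[1]='g', s[2]='p', s[3]='l'
Result: 'l'


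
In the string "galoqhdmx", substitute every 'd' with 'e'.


Input string: 'galoqhdmx'
Operation: replace 'd' with 'e'
Positions of 'd': 6
After replacement: galoqhemx


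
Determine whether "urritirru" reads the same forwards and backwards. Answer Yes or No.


Input string: 'urritirru'
Reversed: 'urritirru'
Compare pairs: s[0]='u' vs s[8]='u' (match), s[1]='r' vs s[7]='r' (match), s[2]='r' vs s[6]='r' (match), s[3]='i' vs s[5]='i' (match)
Palindrome: Yes


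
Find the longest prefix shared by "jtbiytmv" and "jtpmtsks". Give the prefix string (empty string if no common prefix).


String 1: 'jtbiytmv'
String 2: 'jtpmtsks'
Compare position by position:
pos 0: 'j' vs 'j' match
pos 1: 't' vs 't' match
pos 2: 'b' vs 'p' differ -> stop
Longest common prefix: "jt" (length 2)


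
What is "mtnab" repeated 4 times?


Input string: 'mtnab'
Operation: repeat 4 times
Concatenation: 'mtnab' + 'mtnab' + 'mtnab' + 'mtnab'
Result: mtnabmtnabmtnabmtnab


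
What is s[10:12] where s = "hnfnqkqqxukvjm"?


Input string: 'hnfnqkqqxukvjm'
Operation: slice [10:12]
Extract characters: s[10]='k', s[11]='v'
Result: kv


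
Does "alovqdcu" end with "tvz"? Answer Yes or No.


Input string: 'alovqdcu'
Suffix to check: 'tvz'
Last 3 characters of input: 'dcu'
Match: False
Result: No


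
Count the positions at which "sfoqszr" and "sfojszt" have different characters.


String 1: 'sfoqszr'
String 2: 'sfojszt'
Compare each position: pos 0: 's'=='s', pos 1: 'f'=='f', pos 2: 'o'=='o', pos 3: 'q'!='j', pos 4: 's'=='s', pos 5: 'z'=='z', pos 6: 'r'!='t'
Differing positions: 2
Hamming distance: 2


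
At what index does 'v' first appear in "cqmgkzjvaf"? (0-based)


Input string: 'cqmgkzjvaf'
Target: 'v'
Scanning left to right: s[0]='c', s[1]='q', s[2]='m', s[3]='g', s[4]='k', s[5]='z', s[6]='j', s[7]='v'
First match at index: 7


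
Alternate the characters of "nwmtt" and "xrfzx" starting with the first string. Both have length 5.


String 1: 'nwmtt'
String 2: 'xrfzx'
Operation: alternate characters
Pairs: 'n'+'x', 'w'+'r', 'm'+'f', 't'+'z', 't'+'x'
Result: nxwrmftztx


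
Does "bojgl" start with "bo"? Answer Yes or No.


Input string: 'bojgl'
Prefix to check: 'bo'
First 2 characters of input: 'bo'
Match: True
Result: Yes


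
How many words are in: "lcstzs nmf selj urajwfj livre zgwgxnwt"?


Input string: 'lcstzs nmf selj urajwfj livre zgwgxnwt'
Operation: split by spaces
Words found: 'lcstzs', 'nmf', 'selj', 'urajwfj', 'livre', 'zgwgxnwt'
Word count: 6


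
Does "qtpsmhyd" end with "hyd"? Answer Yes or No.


Input string: 'qtpsmhyd'
Suffix to check: 'hyd'
Last 3 characters of input: 'hyd'
Match: True
Result: Yes


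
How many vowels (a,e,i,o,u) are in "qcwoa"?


Input string: 'qcwoa'
Operation: count vowels (a, e, i, o, u)
Scan: s[0]='q', s[1]='c', s[2]='w', s[3]='o' (vowel), s[4]='a' (vowel)
Vowels found: 2
Result: 2


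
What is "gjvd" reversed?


Input string: 'gjvd'
Operation: reverse character order
Original order: 'g' -> 'j' -> 'v' -> 'd'
Reversed order: 'd' -> 'v' -> 'j' -> 'g'
Result: dvjg


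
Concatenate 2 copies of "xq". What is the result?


Input string: 'xq'
Operation: repeat 2 times
Concatenation: 'xq' + 'xq'
Result: xqxq


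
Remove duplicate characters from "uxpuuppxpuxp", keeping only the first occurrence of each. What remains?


Input: 'uxpuuppxpuxp'
Operation: keep first occurrence of each character
Scan: s[0]='u' new -> keep; s[1]='x' new -> keep; s[2]='p' new -> keep; s[3]='u' seen -> skip; s[4]='u' seen -> skip; s[5]='p' seen -> skip; s[6]='p' seen -> skip; s[7]='x' seen -> skip; s[8]='p' seen -> skip; s[9]='u' seen -> skip; s[10]='x' seen -> skip; s[11]='p' seen -> skip
Result: uxp


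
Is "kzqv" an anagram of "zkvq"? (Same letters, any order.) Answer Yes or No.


String 1: 'zkvq' -> sorted: 'kqvz'
String 2: 'kzqv' -> sorted: 'kqvz'
Compare sorted forms: 'kqvz' == 'kqvz'
Anagram: Yes


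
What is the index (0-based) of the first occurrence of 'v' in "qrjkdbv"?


Input string: 'qrjkdbv'
Target: 'v'
Scanning left to right: s[0]='q', s[1]='r', s[2]='j', s[3]='k', s[4]='d', s[5]='b', s[6]='v'
First match at index: 6


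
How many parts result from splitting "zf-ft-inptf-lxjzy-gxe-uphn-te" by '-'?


Input string: 'zf-ft-inptf-lxjzy-gxe-uphn-te'
Delimiter: '-'
Split result: 'zf', 'ft', 'inptf', 'lxjzy', 'gxe', 'uphn', 'te'
Number of parts: 7


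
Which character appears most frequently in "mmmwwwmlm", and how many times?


Input: 'mmmwwwmlm'
Operation: tally each character
Counts: 'l':1, 'm':5, 'w':3
Maximum: 'm' appears 5 times


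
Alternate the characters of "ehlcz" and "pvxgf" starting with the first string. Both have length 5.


String 1: 'ehlcz'
String 2: 'pvxgf'
Operation: alternate characters
Pairs: 'e'+'p', 'h'+'v', 'l'+'x', 'c'+'g', 'z'+'f'
Result: ephvlxcgzf


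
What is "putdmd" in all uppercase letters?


Input string: 'putdmd'
Operation: convert each letter to uppercase
Mapping: 'p'->'P', 'u'->'U', 't'->'T', 'd'->'D', 'm'->'M', 'd'->'D'
Result: PUTDMD


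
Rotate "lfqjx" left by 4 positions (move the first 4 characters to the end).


Input: 'lfqjx', shift = 4
Operation: split at index 4 and swap parts
Front part s[0:4] = 'lfqj'
Back part s[4:] = 'x'
Rotated = back + front = 'x' + 'lfqj'
Result: xlfqj


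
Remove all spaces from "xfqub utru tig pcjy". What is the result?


Input string: 'xfqub utru tig pcjy'
Operation: remove all spaces
Words: 'xfqub', 'utru', 'tig', 'pcjy'
Join without spaces: xfqubutrutigpcjy


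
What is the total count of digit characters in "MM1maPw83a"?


Input string: 'MM1maPw83a'
Operation: count digit characters (0-9)
Scan: 'M', 'M', '1'(digit), 'm', 'a', 'P', 'w', '8'(digit), '3'(digit), 'a'
Digits found: 3
Result: 3


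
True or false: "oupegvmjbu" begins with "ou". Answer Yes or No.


Input string: 'oupegvmjbu'
Prefix to check: 'ou'
First 2 characters of input: 'ou'
Match: True
Result: Yes


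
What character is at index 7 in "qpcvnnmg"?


Input string: 'qpcvnnmg'
Operation: get character at index 7
Index mapping: s[0]='q', s[1]='p', s[2]='c', s[3]='v', s[4]='n', s[5]='n', s[6]='m', s[7]='g'
Result: 'g'


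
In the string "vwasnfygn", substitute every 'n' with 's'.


Input string: 'vwasnfygn'
Operation: replace 'n' with 's'
Positions of 'n': 4, 8
After replacement: vwassfygs


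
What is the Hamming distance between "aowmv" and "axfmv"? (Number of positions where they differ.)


String 1: 'aowmv'
String 2: 'axfmv'
Compare each position: pos 0: 'a'=='a', pos 1: 'o'!='x', pos 2: 'w'!='f', pos 3: 'm'=='m', pos 4: 'v'=='v'
Differing positions: 2
Hamming distance: 2


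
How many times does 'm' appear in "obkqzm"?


Input string: 'obkqzm'
Target character: 'm'
Scan each position: s[5]='m'
Matches found at indices: 5
Total: 1


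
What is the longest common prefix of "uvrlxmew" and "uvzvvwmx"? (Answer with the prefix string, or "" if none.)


String 1: 'uvrlxmew'
String 2: 'uvzvvwmx'
Compare position by position:
pos 0: 'u' vs 'u' match
pos 1: 'v' vs 'v' match
pos 2: 'r' vs 'z' differ -> stop
Longest common prefix: "uv" (length 2)


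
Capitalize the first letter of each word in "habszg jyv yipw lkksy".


Input string: 'habszg jyv yipw lkksy'
Operation: capitalize first letter of each word
Word transformations: 'habszg'->'Habszg', 'jyv'->'Jyv', 'yipw'->'Yipw', 'lkksy'->'Lkksy'
Result: Habszg Jyv Yipw Lkksy


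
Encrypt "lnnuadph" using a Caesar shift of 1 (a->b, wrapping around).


Input: 'lnnuadph', shift = 1
Operation: for each letter, (position + 1) mod 26
Mapping: 'l'(11+1=12)->'m', 'n'(13+1=14)->'o', 'n'(13+1=14)->'o', 'u'(20+1=21)->'v', 'a'(0+1=1)->'b', 'd'(3+1=4)->'e', 'p'(15+1=16)->'q', 'h'(7+1=8)->'i'
Result: moovbeqi


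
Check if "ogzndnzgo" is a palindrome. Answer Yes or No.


Input string: 'ogzndnzgo'
Reversed: 'ogzndnzgo'
Compare pairs: s[0]='o' vs s[8]='o' (match), s[1]='g' vs s[7]='g' (match), s[2]='z' vs s[6]='z' (match), s[3]='n' vs s[5]='n' (match)
Palindrome: Yes


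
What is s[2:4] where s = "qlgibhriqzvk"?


Input string: 'qlgibhriqzvk'
Operation: slice [2:4]
Extract characters: s[2]='g', s[3]='i'
Result: gi


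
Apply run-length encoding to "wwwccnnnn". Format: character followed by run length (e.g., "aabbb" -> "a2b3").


Input: 'wwwccnnnn'
Operation: identify consecutive runs
Runs: 'www' -> w3, 'cc' -> c2, 'nnnn' -> n4
Encoded: w3c2n4


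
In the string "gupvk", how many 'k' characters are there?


Input string: 'gupvk'
Target character: 'k'
Scan each position: s[4]='k'
Matches found at indices: 4
Total: 1


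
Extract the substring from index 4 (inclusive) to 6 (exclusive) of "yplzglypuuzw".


Input string: 'yplzglypuuzw'
Operation: slice [4:6]
Extract characters: s[4]='g', s[5]='l'
Result: gl


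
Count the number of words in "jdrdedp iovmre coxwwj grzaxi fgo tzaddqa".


Input string: 'jdrdedp iovmre coxwwj grzaxi fgo tzaddqa'
Operation: split by spaces
Words found: 'jdrdedp', 'iovmre', 'coxwwj', 'grzaxi', 'fgo', 'tzaddqa'
Word count: 6


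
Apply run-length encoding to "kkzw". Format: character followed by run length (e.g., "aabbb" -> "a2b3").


Input: 'kkzw'
Operation: identify consecutive runs
Runs: 'kk' -> k2, 'z' -> z1, 'w' -> w1
Encoded: k2z1w1


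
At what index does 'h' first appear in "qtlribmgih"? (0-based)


Input string: 'qtlribmgih'
Target: 'h'
Scanning left to right: s[0]='q', s[1]='t', s[2]='l', s[3]='r', s[4]='i', s[5]='b', s[6]='m', s[7]='g', s[8]='i', s[9]='h'
First match at index: 9


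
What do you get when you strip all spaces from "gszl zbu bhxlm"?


Input string: 'gszl zbu bhxlm'
Operation: remove all spaces
Words: 'gszl', 'zbu', 'bhxlm'
Join without spaces: gszlzbubhxlm


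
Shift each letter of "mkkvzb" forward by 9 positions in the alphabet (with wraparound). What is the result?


Input: 'mkkvzb', shift = 9
Operation: for each letter, (position + 9) mod 26
Mapping: 'm'(12+9=21)->'v', 'k'(10+9=19)->'t', 'k'(10+9=19)->'t', 'v'(21+9=30, 30 mod 26=4)->'e', 'z'(25+9=34, 34 mod 26=8)->'i', 'b'(1+9=10)->'k'
Result: vtteik


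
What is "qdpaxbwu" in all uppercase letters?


Input string: 'qdpaxbwu'
Operation: convert each letter to uppercase
Mapping: 'q'->'Q', 'd'->'D', 'p'->'P', 'a'->'A', 'x'->'X', 'b'->'B', 'w'->'W', 'u'->'U'
Result: QDPAXBWU


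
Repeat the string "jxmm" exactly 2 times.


Input string: 'jxmm'
Operation: repeat 2 times
Concatenation: 'jxmm' + 'jxmm'
Result: jxmmjxmm


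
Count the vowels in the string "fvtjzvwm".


Input string: 'fvtjzvwm'
Operation: count vowels (a, e, i, o, u)
Scan: s[0]='f', s[1]='v', s[2]='t', s[3]='j', s[4]='z', s[5]='v', s[6]='w', s[7]='m'
Vowels found: 0
Result: 0


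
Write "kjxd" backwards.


Input string: 'kjxd'
Operation: reverse character order
Original order: 'k' -> 'j' -> 'x' -> 'd'
Reversed order: 'd' -> 'x' -> 'j' -> 'k'
Result: dxjk


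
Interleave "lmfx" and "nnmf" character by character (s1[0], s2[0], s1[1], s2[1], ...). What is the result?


String 1: 'lmfx'
String 2: 'nnmf'
Operation: alternate characters
Pairs: 'l'+'n', 'm'+'n', 'f'+'m', 'x'+'f'
Result: lnmnfmxf


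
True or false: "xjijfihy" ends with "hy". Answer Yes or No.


Input string: 'xjijfihy'
Suffix to check: 'hy'
Last 2 characters of input: 'hy'
Match: True
Result: Yes


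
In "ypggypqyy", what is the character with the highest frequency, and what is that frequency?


Input: 'ypggypqyy'
Operation: tally each character
Counts: 'g':2, 'p':2, 'q':1, 'y':4
Maximum: 'y' appears 4 times


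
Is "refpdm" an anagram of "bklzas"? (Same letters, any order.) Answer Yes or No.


String 1: 'bklzas' -> sorted: 'abklsz'
String 2: 'refpdm' -> sorted: 'defmpr'
Compare sorted forms: 'abklsz' != 'defmpr'
Anagram: No


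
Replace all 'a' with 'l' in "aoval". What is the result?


Input string: 'aoval'
Operation: replace 'a' with 'l'
Positions of 'a': 0, 3
After replacement: lovll


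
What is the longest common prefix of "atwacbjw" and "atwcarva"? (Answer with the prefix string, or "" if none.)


String 1: 'atwacbjw'
String 2: 'atwcarva'
Compare position by position:
pos 0: 'a' vs 'a' match
pos 1: 't' vs 't' match
pos 2: 'w' vs 'w' match
pos 3: 'a' vs 'c' differ -> stop
Longest common prefix: "atw" (length 3)


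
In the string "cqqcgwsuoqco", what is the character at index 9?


Input string: 'cqqcgwsuoqco'
Operation: get character at index 9
Index mapping: s[0]='c', s[1]='q', s[2]='q', s[3]='c', s[4]='g', s[5]='w', s[6]='s', s[7]='u', s[8]='o', s[9]='q'
Result: 'q'


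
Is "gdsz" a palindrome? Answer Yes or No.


Input string: 'gdsz'
Reversed: 'zsdg'
Compare pairs: s[0]='g' vs s[3]='z' (mismatch), s[1]='d' vs s[2]='s' (mismatch)
Palindrome: No


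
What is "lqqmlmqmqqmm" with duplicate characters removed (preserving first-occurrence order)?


Input: 'lqqmlmqmqqmm'
Operation: keep first occurrence of each character
Scan: s[0]='l' new -> keep; s[1]='q' new -> keep; s[2]='q' seen -> skip; s[3]='m' new -> keep; s[4]='l' seen -> skip; s[5]='m' seen -> skip; s[6]='q' seen -> skip; s[7]='m' seen -> skip; s[8]='q' seen -> skip; s[9]='q' seen -> skip; s[10]='m' seen -> skip; s[11]='m' seen -> skip
Result: lqm


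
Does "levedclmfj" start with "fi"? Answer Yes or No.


Input string: 'levedclmfj'
Prefix to check: 'fi'
First 2 characters of input: 'le'
Match: False
Result: No


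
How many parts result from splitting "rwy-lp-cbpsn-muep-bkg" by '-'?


Input string: 'rwy-lp-cbpsn-muep-bkg'
Delimiter: '-'
Split result: 'rwy', 'lp', 'cbpsn', 'muep', 'bkg'
Number of parts: 5


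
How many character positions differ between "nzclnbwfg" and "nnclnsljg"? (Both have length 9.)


String 1: 'nzclnbwfg'
String 2: 'nnclnsljg'
Compare each position: pos 0: 'n'=='n', pos 1: 'z'!='n', pos 2: 'c'=='c', pos 3: 'l'=='l', pos 4: 'n'=='n', pos 5: 'b'!='s', pos 6: 'w'!='l', pos 7: 'f'!='j', pos 8: 'g'=='g'
Differing positions: 4
Hamming distance: 4


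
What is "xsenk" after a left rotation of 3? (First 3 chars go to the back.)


Input: 'xsenk', shift = 3
Operation: split at index 3 and swap parts
Front part s[0:3] = 'xse'
Back part s[3:] = 'nk'
Rotated = back + front = 'nk' + 'xse'
Result: nkxse


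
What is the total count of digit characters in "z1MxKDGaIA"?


Input string: 'z1MxKDGaIA'
Operation: count digit characters (0-9)
Scan: 'z', '1'(digit), 'M', 'x', 'K', 'D', 'G', 'a', 'I', 'A'
Digits found: 1
Result: 1


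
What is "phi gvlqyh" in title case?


Input string: 'phi gvlqyh'
Operation: capitalize first letter of each word
Word transformations: 'phi'->'Phi', 'gvlqyh'->'Gvlqyh'
Result: Phi Gvlqyh


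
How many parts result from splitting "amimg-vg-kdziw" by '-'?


Input string: 'amimg-vg-kdziw'
Delimiter: '-'
Split result: 'amimg', 'vg', 'kdziw'
Number of parts: 3


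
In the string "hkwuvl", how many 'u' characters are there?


Input string: 'hkwuvl'
Target character: 'u'
Scan each position: s[3]='u'
Matches found at indices: 3
Total: 1


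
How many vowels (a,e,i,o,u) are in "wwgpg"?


Input string: 'wwgpg'
Operation: count vowels (a, e, i, o, u)
Scan: s[0]='w', s[1]='w', s[2]='g', s[3]='p', s[4]='g'
Vowels found: 0
Result: 0


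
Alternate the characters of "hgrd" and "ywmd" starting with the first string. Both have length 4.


String 1: 'hgrd'
String 2: 'ywmd'
Operation: alternate characters
Pairs: 'h'+'y', 'g'+'w', 'r'+'m', 'd'+'d'
Result: hygwrmdd


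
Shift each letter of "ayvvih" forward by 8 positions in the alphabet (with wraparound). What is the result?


Input: 'ayvvih', shift = 8
Operation: for each letter, (position + 8) mod 26
Mapping: 'a'(0+8=8)->'i', 'y'(24+8=32, 32 mod 26=6)->'g', 'v'(21+8=29, 29 mod 26=3)->'d', 'v'(21+8=29, 29 mod 26=3)->'d', 'i'(8+8=16)->'q', 'h'(7+8=15)->'p'
Result: igddqp


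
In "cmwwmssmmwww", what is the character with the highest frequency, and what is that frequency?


Input: 'cmwwmssmmwww'
Operation: tally each character
Counts: 'c':1, 'm':4, 's':2, 'w':5
Maximum: 'w' appears 5 times


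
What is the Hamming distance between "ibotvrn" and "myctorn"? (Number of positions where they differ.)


String 1: 'ibotvrn'
String 2: 'myctorn'
Compare each position: pos 0: 'i'!='m', pos 1: 'b'!='y', pos 2: 'o'!='c', pos 3: 't'=='t', pos 4: 'v'!='o', pos 5: 'r'=='r', pos 6: 'n'=='n'
Differing positions: 4
Hamming distance: 4


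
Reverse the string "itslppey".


Input string: 'itslppey'
Operation: reverse character order
Original order: 'i' -> 't' -> 's' -> 'l' -> 'p' -> 'p' -> 'e' -> 'y'
Reversed order: 'y' -> 'e' -> 'p' -> 'p' -> 'l' -> 's' -> 't' -> 'i'
Result: yepplsti
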